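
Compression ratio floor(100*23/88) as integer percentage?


100*m/n = 100*23/88 ≈ 26.1364.
floor = 26.

26


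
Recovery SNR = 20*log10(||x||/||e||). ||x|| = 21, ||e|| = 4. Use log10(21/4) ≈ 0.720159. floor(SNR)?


||x||/||e|| = 21/4.
log10(21/4) ≈ 0.720159.
20*log10(||x||/||e||) ≈ 20*0.720159 = 14.40318.
floor(14.40318) = 14.

14


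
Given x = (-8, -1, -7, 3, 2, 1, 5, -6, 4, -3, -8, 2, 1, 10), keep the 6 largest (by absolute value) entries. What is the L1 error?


Sorted |x_i| descending: [10, 8, 8, 7, 6, 5, 4, 3, 3, 2, 2, 1, 1, 1]
Keep top 6: [10, 8, 8, 7, 6, 5]
Tail entries: [4, 3, 3, 2, 2, 1, 1, 1]
L1 error = sum of tail = 17.

17


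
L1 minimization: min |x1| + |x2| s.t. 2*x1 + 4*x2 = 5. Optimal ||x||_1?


Axis intercepts:
  x1 = 5/2, x2 = 0: L1 = 5/2
  x1 = 0, x2 = 5/4: L1 = 5/4
x* = (0, 5/4)
||x*||_1 = 5/4.

5/4


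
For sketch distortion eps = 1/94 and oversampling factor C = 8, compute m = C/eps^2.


1/eps = 94.
(1/eps)^2 = 8836.
m = 8*8836 = 70688.

70688


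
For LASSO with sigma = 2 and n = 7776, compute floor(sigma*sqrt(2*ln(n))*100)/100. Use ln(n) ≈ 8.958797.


ln(7776) ≈ 8.958797.
2*ln(n) ≈ 17.917594.
sqrt(2*ln(n)) ≈ sqrt(17.917594) ≈ 4.232918.
lambda ≈ 2*4.232918 = 8.465836.
floor(lambda*100)/100 = 8.46.

8.46


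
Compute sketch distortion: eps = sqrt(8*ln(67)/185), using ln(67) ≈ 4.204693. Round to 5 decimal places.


ln(67) ≈ 4.204693.
8*ln(N)/m ≈ 8*4.204693/185 ≈ 0.18182456.
eps = sqrt(0.18182456) ≈ 0.4264089 ≈ 0.42641.

0.42641


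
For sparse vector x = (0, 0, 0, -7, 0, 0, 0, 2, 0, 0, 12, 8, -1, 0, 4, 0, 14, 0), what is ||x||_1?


Non-zero entries: [(3, -7), (7, 2), (10, 12), (11, 8), (12, -1), (14, 4), (16, 14)]
Absolute values: [7, 2, 12, 8, 1, 4, 14]
||x||_1 = sum = 48.

48


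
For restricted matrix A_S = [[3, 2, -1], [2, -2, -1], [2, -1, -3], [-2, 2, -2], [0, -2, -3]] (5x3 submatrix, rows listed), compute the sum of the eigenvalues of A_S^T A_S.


Sum of eigenvalues of A_S^T A_S = trace(A_S^T A_S) = sum of squared column norms of A_S.
A_S^T A_S diagonal: [21, 17, 24].
trace = 21 + 17 + 24 = 62.

62


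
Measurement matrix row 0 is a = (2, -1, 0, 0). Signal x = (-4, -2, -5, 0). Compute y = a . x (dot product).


Non-zero terms: ['2*-4', '-1*-2', '0*-5']
Products: [-8, 2, 0]
y = sum = -6.

-6


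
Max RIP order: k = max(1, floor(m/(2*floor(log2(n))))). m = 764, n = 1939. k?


floor(log2(1939)) = 10.
2*10 = 20.
m/(2*floor(log2(n))) = 764/20 ≈ 38.2.
floor = 38.
k = max(1, 38) = 38.

38


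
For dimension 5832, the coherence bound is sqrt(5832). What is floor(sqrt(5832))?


76^2 = 5776 <= 5832 < 5929 = 77^2, so 76 <= sqrt(5832) < 77.
floor(sqrt(5832)) = 76.

76


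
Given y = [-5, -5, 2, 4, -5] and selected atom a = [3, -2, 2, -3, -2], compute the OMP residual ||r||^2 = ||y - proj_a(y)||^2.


a^T a = 30.
a^T y = -3.
coeff = -3/30 = -1/10.
||r||^2 = 947/10.

947/10


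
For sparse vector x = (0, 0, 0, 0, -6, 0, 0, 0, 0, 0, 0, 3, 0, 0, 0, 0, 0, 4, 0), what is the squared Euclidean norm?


Non-zero entries: [(4, -6), (11, 3), (17, 4)]
Squares: [36, 9, 16]
||x||_2^2 = sum = 61.

61


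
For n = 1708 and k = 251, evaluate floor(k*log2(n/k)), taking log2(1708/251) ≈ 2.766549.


log2(n/k) = log2(1708/251) ≈ 2.766549.
k*log2(n/k) ≈ 251*2.766549 = 694.403799.
floor(694.403799) = 694.

694


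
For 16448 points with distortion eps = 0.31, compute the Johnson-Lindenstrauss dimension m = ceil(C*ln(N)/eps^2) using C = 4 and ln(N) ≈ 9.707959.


ln(16448) ≈ 9.707959.
eps^2 = 0.31^2 = 0.0961.
C*ln(N)/eps^2 ≈ 4*9.707959/0.0961 ≈ 404.0774.
m = ceil(404.0774) = 405.

405


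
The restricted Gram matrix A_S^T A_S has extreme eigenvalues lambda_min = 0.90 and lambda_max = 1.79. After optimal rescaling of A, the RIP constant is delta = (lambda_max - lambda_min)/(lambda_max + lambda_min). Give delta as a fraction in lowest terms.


lambda_max - lambda_min = 1.79 - 0.90 = 0.89.
lambda_max + lambda_min = 1.79 + 0.90 = 2.69.
delta = 0.89/2.69 = 89/269.

89/269


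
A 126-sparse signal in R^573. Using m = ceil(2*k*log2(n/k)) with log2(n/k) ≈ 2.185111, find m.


log2(n/k) = log2(573/126) ≈ 2.185111.
2*k*log2(n/k) ≈ 2*126*2.185111 = 550.647972.
m = ceil(550.647972) = 551.

551


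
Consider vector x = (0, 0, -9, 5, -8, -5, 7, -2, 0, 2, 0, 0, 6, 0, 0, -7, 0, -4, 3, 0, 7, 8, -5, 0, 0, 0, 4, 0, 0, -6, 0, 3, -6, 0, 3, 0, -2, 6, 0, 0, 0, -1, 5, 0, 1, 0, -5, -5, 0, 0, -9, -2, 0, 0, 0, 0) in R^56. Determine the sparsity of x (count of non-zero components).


Non-zero positions: [2, 3, 4, 5, 6, 7, 9, 12, 15, 17, 18, 20, 21, 22, 26, 29, 31, 32, 34, 36, 37, 41, 42, 44, 46, 47, 50, 51].
Sparsity = 28.

28


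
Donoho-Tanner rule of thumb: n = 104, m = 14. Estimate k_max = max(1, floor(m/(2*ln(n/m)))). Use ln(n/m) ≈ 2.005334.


n/m = 104/14 = 52/7.
ln(n/m) ≈ 2.005334.
2*ln(n/m) ≈ 4.010668.
m/(2*ln(n/m)) ≈ 14/4.010668 ≈ 3.4907.
floor = 3.
k_max = max(1, 3) = 3.

3


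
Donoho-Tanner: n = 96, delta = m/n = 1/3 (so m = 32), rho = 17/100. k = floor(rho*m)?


m = 1/3*96 = 32.
rho = 17/100.
rho*m = 17/100*32 = 5.44.
k = floor(5.44) = 5.

5


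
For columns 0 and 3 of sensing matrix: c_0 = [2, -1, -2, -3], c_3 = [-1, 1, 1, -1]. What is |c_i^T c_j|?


Inner product: 2*-1 + -1*1 + -2*1 + -3*-1
Products: [-2, -1, -2, 3]
Sum = -2.
|dot| = 2.

2


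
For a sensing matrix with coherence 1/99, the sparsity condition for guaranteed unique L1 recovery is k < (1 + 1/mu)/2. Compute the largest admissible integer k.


1/mu = 99.
1 + 1/mu = 100.
(1 + 1/mu)/2 = 50 is an integer and the inequality is strict, so k_max = 50 - 1 = 49.

49


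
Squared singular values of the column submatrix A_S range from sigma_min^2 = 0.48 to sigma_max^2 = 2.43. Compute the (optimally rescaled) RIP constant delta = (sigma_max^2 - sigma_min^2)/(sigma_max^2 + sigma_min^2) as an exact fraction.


lambda_max - lambda_min = 2.43 - 0.48 = 1.95.
lambda_max + lambda_min = 2.43 + 0.48 = 2.91.
delta = 1.95/2.91 = 195/291 = 65/97.

65/97


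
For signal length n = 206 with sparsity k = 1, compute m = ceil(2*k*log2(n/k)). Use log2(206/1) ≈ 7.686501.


log2(n/k) = log2(206/1) ≈ 7.686501.
2*k*log2(n/k) ≈ 2*1*7.686501 = 15.373002.
m = ceil(15.373002) = 16.

16


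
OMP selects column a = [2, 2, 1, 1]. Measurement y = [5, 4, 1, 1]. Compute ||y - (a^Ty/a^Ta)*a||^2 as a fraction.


a^T a = 10.
a^T y = 20.
coeff = 20/10 = 2.
||r||^2 = 3.

3


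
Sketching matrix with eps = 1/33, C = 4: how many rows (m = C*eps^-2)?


1/eps = 33.
(1/eps)^2 = 1089.
m = 4*1089 = 4356.

4356


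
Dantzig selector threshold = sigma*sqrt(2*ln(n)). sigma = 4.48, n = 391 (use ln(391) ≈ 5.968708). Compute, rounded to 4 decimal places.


ln(391) ≈ 5.968708.
2*ln(n) ≈ 11.937416.
sqrt(2*ln(n)) ≈ sqrt(11.937416) ≈ 3.455057.
threshold ≈ 4.48*3.455057 = 15.47865536 ≈ 15.4787.

15.4787


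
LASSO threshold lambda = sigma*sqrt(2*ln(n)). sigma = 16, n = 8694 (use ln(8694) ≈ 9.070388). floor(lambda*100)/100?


ln(8694) ≈ 9.070388.
2*ln(n) ≈ 18.140776.
sqrt(2*ln(n)) ≈ sqrt(18.140776) ≈ 4.259199.
lambda ≈ 16*4.259199 = 68.147184.
floor(lambda*100)/100 = 68.14.

68.14


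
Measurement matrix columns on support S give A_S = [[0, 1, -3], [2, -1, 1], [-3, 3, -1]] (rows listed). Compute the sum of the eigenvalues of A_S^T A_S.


Sum of eigenvalues of A_S^T A_S = trace(A_S^T A_S) = sum of squared column norms of A_S.
A_S^T A_S diagonal: [13, 11, 11].
trace = 13 + 11 + 11 = 35.

35


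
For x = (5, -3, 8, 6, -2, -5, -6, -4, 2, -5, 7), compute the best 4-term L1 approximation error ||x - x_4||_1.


Sorted |x_i| descending: [8, 7, 6, 6, 5, 5, 5, 4, 3, 2, 2]
Keep top 4: [8, 7, 6, 6]
Tail entries: [5, 5, 5, 4, 3, 2, 2]
L1 error = sum of tail = 26.

26


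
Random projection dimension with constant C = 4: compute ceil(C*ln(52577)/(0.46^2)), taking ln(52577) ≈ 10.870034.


ln(52577) ≈ 10.870034.
eps^2 = 0.46^2 = 0.2116.
C*ln(N)/eps^2 ≈ 4*10.870034/0.2116 ≈ 205.4827.
m = ceil(205.4827) = 206.

206


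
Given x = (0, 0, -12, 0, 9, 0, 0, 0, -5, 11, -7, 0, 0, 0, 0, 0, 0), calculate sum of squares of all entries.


Non-zero entries: [(2, -12), (4, 9), (8, -5), (9, 11), (10, -7)]
Squares: [144, 81, 25, 121, 49]
||x||_2^2 = sum = 420.

420


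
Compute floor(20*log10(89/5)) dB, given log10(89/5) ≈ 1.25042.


||x||/||e|| = 89/5.
log10(89/5) ≈ 1.25042.
20*log10(||x||/||e||) ≈ 20*1.25042 = 25.0084.
floor(25.0084) = 25.

25


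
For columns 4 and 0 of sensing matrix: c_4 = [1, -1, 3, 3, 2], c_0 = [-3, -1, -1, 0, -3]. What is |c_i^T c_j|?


Inner product: 1*-3 + -1*-1 + 3*-1 + 3*0 + 2*-3
Products: [-3, 1, -3, 0, -6]
Sum = -11.
|dot| = 11.

11


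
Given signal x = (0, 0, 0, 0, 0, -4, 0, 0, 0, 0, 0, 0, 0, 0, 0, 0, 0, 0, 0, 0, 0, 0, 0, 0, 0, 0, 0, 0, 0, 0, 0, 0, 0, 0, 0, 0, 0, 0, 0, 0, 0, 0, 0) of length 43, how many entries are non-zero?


Non-zero positions: [5].
Sparsity = 1.

1


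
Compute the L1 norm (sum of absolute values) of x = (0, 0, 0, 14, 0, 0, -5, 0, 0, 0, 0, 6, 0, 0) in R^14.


Non-zero entries: [(3, 14), (6, -5), (11, 6)]
Absolute values: [14, 5, 6]
||x||_1 = sum = 25.

25


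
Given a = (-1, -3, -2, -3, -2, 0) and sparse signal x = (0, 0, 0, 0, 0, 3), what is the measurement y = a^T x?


Non-zero terms: ['0*3']
Products: [0]
y = sum = 0.

0


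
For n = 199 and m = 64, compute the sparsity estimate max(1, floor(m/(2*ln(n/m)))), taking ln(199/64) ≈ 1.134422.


n/m = 199/64.
ln(n/m) ≈ 1.134422.
2*ln(n/m) ≈ 2.268844.
m/(2*ln(n/m)) ≈ 64/2.268844 ≈ 28.2082.
floor = 28.
k_max = max(1, 28) = 28.

28


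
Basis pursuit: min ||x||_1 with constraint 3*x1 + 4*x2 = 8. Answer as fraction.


Axis intercepts:
  x1 = 8/3, x2 = 0: L1 = 8/3
  x1 = 0, x2 = 2: L1 = 2
x* = (0, 2)
||x*||_1 = 2.

2


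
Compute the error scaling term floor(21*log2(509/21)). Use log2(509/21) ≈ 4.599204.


log2(n/k) = log2(509/21) ≈ 4.599204.
k*log2(n/k) ≈ 21*4.599204 = 96.583284.
floor(96.583284) = 96.

96


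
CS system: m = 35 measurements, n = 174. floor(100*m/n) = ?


100*m/n = 100*35/174 ≈ 20.1149.
floor = 20.

20


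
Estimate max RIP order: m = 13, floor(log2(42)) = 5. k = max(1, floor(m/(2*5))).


floor(log2(42)) = 5.
2*5 = 10.
m/(2*floor(log2(n))) = 13/10 ≈ 1.3.
floor = 1.
k = max(1, 1) = 1.

1


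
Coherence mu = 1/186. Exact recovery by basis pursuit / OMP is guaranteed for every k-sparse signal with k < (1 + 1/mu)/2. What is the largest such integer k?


1/mu = 186.
1 + 1/mu = 187.
(1 + 1/mu)/2 = 93.5 is not an integer, so k_max = floor(93.5) = 93.

93


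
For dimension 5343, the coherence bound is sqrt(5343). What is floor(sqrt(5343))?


73^2 = 5329 <= 5343 < 5476 = 74^2, so 73 <= sqrt(5343) < 74.
floor(sqrt(5343)) = 73.

73


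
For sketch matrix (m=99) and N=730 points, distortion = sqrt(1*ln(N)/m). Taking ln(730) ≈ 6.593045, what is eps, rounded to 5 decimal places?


ln(730) ≈ 6.593045.
1*ln(N)/m ≈ 1*6.593045/99 ≈ 0.06659641.
eps = sqrt(0.06659641) ≈ 0.2580628 ≈ 0.25806.

0.25806


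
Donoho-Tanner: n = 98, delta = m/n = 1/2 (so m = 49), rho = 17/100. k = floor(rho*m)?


m = 1/2*98 = 49.
rho = 17/100.
rho*m = 17/100*49 = 8.33.
k = floor(8.33) = 8.

8


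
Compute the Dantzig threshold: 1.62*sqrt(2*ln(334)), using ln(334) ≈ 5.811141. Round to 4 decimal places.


ln(334) ≈ 5.811141.
2*ln(n) ≈ 11.622282.
sqrt(2*ln(n)) ≈ sqrt(11.622282) ≈ 3.409147.
threshold ≈ 1.62*3.409147 = 5.52281814 ≈ 5.5228.

5.5228


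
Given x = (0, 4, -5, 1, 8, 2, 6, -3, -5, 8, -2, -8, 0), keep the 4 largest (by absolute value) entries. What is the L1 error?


Sorted |x_i| descending: [8, 8, 8, 6, 5, 5, 4, 3, 2, 2, 1, 0, 0]
Keep top 4: [8, 8, 8, 6]
Tail entries: [5, 5, 4, 3, 2, 2, 1, 0, 0]
L1 error = sum of tail = 22.

22


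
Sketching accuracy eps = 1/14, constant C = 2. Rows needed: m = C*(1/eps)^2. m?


1/eps = 14.
(1/eps)^2 = 196.
m = 2*196 = 392.

392


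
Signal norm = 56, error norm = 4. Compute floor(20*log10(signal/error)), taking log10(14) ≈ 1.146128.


||x||/||e|| = 56/4 = 14.
log10(14) ≈ 1.146128.
20*log10(||x||/||e||) ≈ 20*1.146128 = 22.92256.
floor(22.92256) = 22.

22


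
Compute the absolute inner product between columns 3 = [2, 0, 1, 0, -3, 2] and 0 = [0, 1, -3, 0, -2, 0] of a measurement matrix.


Inner product: 2*0 + 0*1 + 1*-3 + 0*0 + -3*-2 + 2*0
Products: [0, 0, -3, 0, 6, 0]
Sum = 3.
|dot| = 3.

3


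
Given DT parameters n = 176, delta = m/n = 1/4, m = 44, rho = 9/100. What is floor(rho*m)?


m = 1/4*176 = 44.
rho = 9/100.
rho*m = 9/100*44 = 3.96.
k = floor(3.96) = 3.

3


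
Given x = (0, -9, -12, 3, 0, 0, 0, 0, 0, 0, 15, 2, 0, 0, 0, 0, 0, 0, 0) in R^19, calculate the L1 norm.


Non-zero entries: [(1, -9), (2, -12), (3, 3), (10, 15), (11, 2)]
Absolute values: [9, 12, 3, 15, 2]
||x||_1 = sum = 41.

41


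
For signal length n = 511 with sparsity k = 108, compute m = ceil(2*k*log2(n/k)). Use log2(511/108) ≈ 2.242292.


log2(n/k) = log2(511/108) ≈ 2.242292.
2*k*log2(n/k) ≈ 2*108*2.242292 = 484.335072.
m = ceil(484.335072) = 485.

485


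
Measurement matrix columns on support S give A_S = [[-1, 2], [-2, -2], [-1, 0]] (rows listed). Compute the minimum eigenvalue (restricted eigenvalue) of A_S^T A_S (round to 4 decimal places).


A_S^T A_S = [[6, 2], [2, 8]].
trace = 14.
det = 44.
disc = trace^2 - 4*det = 196 - 4*44 = 20.
sqrt(20) ≈ 4.472136.
lam_min = (14 - sqrt(20))/2 ≈ (14 - 4.472136)/2 = 4.763932 ≈ 4.7639.

4.7639


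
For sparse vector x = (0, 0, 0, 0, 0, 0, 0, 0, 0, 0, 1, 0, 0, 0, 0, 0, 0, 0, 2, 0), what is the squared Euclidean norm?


Non-zero entries: [(10, 1), (18, 2)]
Squares: [1, 4]
||x||_2^2 = sum = 5.

5


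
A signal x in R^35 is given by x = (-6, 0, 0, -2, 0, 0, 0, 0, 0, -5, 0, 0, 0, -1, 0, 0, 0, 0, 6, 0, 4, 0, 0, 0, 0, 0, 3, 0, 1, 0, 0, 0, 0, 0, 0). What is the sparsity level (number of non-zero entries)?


Non-zero positions: [0, 3, 9, 13, 18, 20, 26, 28].
Sparsity = 8.

8


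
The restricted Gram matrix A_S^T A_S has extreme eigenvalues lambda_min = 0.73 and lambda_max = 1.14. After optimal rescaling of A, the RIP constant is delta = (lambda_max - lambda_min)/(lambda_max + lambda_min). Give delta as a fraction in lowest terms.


lambda_max - lambda_min = 1.14 - 0.73 = 0.41.
lambda_max + lambda_min = 1.14 + 0.73 = 1.87.
delta = 0.41/1.87 = 41/187.

41/187


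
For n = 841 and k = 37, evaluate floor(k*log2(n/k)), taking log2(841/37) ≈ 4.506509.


log2(n/k) = log2(841/37) ≈ 4.506509.
k*log2(n/k) ≈ 37*4.506509 = 166.740833.
floor(166.740833) = 166.

166


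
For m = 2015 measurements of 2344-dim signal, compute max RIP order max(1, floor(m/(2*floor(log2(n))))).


floor(log2(2344)) = 11.
2*11 = 22.
m/(2*floor(log2(n))) = 2015/22 ≈ 91.5909.
floor = 91.
k = max(1, 91) = 91.

91


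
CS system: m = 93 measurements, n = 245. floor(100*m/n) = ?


100*m/n = 100*93/245 ≈ 37.9592.
floor = 37.

37


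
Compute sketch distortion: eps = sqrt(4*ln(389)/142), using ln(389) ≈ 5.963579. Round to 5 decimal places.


ln(389) ≈ 5.963579.
4*ln(N)/m ≈ 4*5.963579/142 ≈ 0.16798814.
eps = sqrt(0.16798814) ≈ 0.4098636 ≈ 0.40986.

0.40986


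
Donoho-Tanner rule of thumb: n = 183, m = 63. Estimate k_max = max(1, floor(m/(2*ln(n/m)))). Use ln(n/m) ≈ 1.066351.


n/m = 183/63 = 61/21.
ln(n/m) ≈ 1.066351.
2*ln(n/m) ≈ 2.132702.
m/(2*ln(n/m)) ≈ 63/2.132702 ≈ 29.54.
floor = 29.
k_max = max(1, 29) = 29.

29


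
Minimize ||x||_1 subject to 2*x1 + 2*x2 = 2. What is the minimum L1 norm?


Axis intercepts:
  x1 = 1, x2 = 0: L1 = 1
  x1 = 0, x2 = 1: L1 = 1
x* = (1, 0)
||x*||_1 = 1.

1


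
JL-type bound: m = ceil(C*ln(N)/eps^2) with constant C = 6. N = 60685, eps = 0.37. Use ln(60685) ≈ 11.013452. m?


ln(60685) ≈ 11.013452.
eps^2 = 0.37^2 = 0.1369.
C*ln(N)/eps^2 ≈ 6*11.013452/0.1369 ≈ 482.6933.
m = ceil(482.6933) = 483.

483


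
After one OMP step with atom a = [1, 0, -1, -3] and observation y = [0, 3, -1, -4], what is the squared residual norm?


a^T a = 11.
a^T y = 13.
coeff = 13/11 = 13/11.
||r||^2 = 117/11.

117/11


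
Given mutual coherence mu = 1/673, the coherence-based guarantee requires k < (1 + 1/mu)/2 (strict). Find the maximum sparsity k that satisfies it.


1/mu = 673.
1 + 1/mu = 674.
(1 + 1/mu)/2 = 337 is an integer and the inequality is strict, so k_max = 337 - 1 = 336.

336


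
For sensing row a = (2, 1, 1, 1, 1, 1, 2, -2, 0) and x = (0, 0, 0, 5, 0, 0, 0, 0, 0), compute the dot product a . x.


Non-zero terms: ['1*5']
Products: [5]
y = sum = 5.

5


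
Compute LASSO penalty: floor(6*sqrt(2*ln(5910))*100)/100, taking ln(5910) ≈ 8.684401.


ln(5910) ≈ 8.684401.
2*ln(n) ≈ 17.368802.
sqrt(2*ln(n)) ≈ sqrt(17.368802) ≈ 4.167589.
lambda ≈ 6*4.167589 = 25.005534.
floor(lambda*100)/100 = 25.00.

25.00


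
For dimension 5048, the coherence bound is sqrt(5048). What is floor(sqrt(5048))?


71^2 = 5041 <= 5048 < 5184 = 72^2, so 71 <= sqrt(5048) < 72.
floor(sqrt(5048)) = 71.

71


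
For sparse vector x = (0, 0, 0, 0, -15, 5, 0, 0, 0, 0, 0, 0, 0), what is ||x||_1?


Non-zero entries: [(4, -15), (5, 5)]
Absolute values: [15, 5]
||x||_1 = sum = 20.

20


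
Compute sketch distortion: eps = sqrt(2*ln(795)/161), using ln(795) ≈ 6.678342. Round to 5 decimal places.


ln(795) ≈ 6.678342.
2*ln(N)/m ≈ 2*6.678342/161 ≈ 0.08296077.
eps = sqrt(0.08296077) ≈ 0.2880291 ≈ 0.28803.

0.28803


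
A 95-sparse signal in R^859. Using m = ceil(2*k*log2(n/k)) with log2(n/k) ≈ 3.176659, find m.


log2(n/k) = log2(859/95) ≈ 3.176659.
2*k*log2(n/k) ≈ 2*95*3.176659 = 603.56521.
m = ceil(603.56521) = 604.

604


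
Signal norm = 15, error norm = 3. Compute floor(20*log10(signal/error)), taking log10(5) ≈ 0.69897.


||x||/||e|| = 15/3 = 5.
log10(5) ≈ 0.69897.
20*log10(||x||/||e||) ≈ 20*0.69897 = 13.9794.
floor(13.9794) = 13.

13


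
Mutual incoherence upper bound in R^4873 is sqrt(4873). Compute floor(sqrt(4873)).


69^2 = 4761 <= 4873 < 4900 = 70^2, so 69 <= sqrt(4873) < 70.
floor(sqrt(4873)) = 69.

69


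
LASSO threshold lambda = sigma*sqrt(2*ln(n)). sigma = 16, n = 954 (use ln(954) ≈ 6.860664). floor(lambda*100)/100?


ln(954) ≈ 6.860664.
2*ln(n) ≈ 13.721328.
sqrt(2*ln(n)) ≈ sqrt(13.721328) ≈ 3.704231.
lambda ≈ 16*3.704231 = 59.267696.
floor(lambda*100)/100 = 59.26.

59.26


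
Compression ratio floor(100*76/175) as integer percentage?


100*m/n = 100*76/175 ≈ 43.4286.
floor = 43.

43


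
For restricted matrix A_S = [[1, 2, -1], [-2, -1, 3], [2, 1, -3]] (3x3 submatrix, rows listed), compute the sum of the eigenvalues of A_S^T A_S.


Sum of eigenvalues of A_S^T A_S = trace(A_S^T A_S) = sum of squared column norms of A_S.
A_S^T A_S diagonal: [9, 6, 19].
trace = 9 + 6 + 19 = 34.

34


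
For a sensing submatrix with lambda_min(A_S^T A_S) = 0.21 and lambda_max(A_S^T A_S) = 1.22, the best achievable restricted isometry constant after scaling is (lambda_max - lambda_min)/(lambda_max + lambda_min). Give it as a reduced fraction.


lambda_max - lambda_min = 1.22 - 0.21 = 1.01.
lambda_max + lambda_min = 1.22 + 0.21 = 1.43.
delta = 1.01/1.43 = 101/143.

101/143


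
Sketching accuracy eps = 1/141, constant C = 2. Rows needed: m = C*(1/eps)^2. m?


1/eps = 141.
(1/eps)^2 = 19881.
m = 2*19881 = 39762.

39762


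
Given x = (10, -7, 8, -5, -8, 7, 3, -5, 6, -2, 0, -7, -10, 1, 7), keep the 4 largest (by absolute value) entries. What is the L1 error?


Sorted |x_i| descending: [10, 10, 8, 8, 7, 7, 7, 7, 6, 5, 5, 3, 2, 1, 0]
Keep top 4: [10, 10, 8, 8]
Tail entries: [7, 7, 7, 7, 6, 5, 5, 3, 2, 1, 0]
L1 error = sum of tail = 50.

50


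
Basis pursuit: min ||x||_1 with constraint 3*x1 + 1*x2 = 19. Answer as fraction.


Axis intercepts:
  x1 = 19/3, x2 = 0: L1 = 19/3
  x1 = 0, x2 = 19: L1 = 19
x* = (19/3, 0)
||x*||_1 = 19/3.

19/3


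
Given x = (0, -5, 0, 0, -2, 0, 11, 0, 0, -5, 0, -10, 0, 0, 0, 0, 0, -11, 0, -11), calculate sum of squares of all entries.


Non-zero entries: [(1, -5), (4, -2), (6, 11), (9, -5), (11, -10), (17, -11), (19, -11)]
Squares: [25, 4, 121, 25, 100, 121, 121]
||x||_2^2 = sum = 517.

517


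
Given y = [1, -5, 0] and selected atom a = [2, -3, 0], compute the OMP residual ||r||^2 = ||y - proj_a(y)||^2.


a^T a = 13.
a^T y = 17.
coeff = 17/13 = 17/13.
||r||^2 = 49/13.

49/13


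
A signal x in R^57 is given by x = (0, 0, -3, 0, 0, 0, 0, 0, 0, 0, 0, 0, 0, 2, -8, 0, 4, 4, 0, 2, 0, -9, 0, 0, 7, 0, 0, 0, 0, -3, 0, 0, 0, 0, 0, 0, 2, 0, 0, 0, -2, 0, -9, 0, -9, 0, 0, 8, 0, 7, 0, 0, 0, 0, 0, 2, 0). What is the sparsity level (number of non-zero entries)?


Non-zero positions: [2, 13, 14, 16, 17, 19, 21, 24, 29, 36, 40, 42, 44, 47, 49, 55].
Sparsity = 16.

16


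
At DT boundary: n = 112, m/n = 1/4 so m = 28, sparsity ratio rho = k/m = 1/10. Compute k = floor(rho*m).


m = 1/4*112 = 28.
rho = 1/10.
rho*m = 1/10*28 = 2.8.
k = floor(2.8) = 2.

2


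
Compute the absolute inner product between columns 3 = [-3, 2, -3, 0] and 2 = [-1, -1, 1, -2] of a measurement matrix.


Inner product: -3*-1 + 2*-1 + -3*1 + 0*-2
Products: [3, -2, -3, 0]
Sum = -2.
|dot| = 2.

2


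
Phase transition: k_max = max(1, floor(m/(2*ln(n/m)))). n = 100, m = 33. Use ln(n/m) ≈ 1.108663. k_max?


n/m = 100/33.
ln(n/m) ≈ 1.108663.
2*ln(n/m) ≈ 2.217326.
m/(2*ln(n/m)) ≈ 33/2.217326 ≈ 14.8828.
floor = 14.
k_max = max(1, 14) = 14.

14


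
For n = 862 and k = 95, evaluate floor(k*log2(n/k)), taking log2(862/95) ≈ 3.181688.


log2(n/k) = log2(862/95) ≈ 3.181688.
k*log2(n/k) ≈ 95*3.181688 = 302.26036.
floor(302.26036) = 302.

302


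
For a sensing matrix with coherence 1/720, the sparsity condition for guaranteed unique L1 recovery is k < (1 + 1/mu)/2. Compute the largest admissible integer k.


1/mu = 720.
1 + 1/mu = 721.
(1 + 1/mu)/2 = 360.5 is not an integer, so k_max = floor(360.5) = 360.

360


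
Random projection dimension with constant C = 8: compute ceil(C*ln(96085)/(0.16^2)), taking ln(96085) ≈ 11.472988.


ln(96085) ≈ 11.472988.
eps^2 = 0.16^2 = 0.0256.
C*ln(N)/eps^2 ≈ 8*11.472988/0.0256 ≈ 3585.3088.
m = ceil(3585.3088) = 3586.

3586


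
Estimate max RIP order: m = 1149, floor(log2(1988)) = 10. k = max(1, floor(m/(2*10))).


floor(log2(1988)) = 10.
2*10 = 20.
m/(2*floor(log2(n))) = 1149/20 ≈ 57.45.
floor = 57.
k = max(1, 57) = 57.

57


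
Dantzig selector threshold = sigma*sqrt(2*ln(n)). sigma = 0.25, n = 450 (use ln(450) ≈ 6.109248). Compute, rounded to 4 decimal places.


ln(450) ≈ 6.109248.
2*ln(n) ≈ 12.218496.
sqrt(2*ln(n)) ≈ sqrt(12.218496) ≈ 3.495497.
threshold ≈ 0.25*3.495497 = 0.87387425 ≈ 0.8739.

0.8739


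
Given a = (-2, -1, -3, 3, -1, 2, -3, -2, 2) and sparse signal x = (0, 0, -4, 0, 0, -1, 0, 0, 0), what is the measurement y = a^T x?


Non-zero terms: ['-3*-4', '2*-1']
Products: [12, -2]
y = sum = 10.

10


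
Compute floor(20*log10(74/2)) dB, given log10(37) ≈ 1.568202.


||x||/||e|| = 74/2 = 37.
log10(37) ≈ 1.568202.
20*log10(||x||/||e||) ≈ 20*1.568202 = 31.36404.
floor(31.36404) = 31.

31


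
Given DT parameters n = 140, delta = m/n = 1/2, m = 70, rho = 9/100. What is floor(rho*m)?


m = 1/2*140 = 70.
rho = 9/100.
rho*m = 9/100*70 = 6.3.
k = floor(6.3) = 6.

6


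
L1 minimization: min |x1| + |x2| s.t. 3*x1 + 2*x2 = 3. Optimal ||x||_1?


Axis intercepts:
  x1 = 1, x2 = 0: L1 = 1
  x1 = 0, x2 = 3/2: L1 = 3/2
x* = (1, 0)
||x*||_1 = 1.

1


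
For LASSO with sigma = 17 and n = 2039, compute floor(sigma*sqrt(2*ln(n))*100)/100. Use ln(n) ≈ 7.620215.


ln(2039) ≈ 7.620215.
2*ln(n) ≈ 15.24043.
sqrt(2*ln(n)) ≈ sqrt(15.24043) ≈ 3.903899.
lambda ≈ 17*3.903899 = 66.366283.
floor(lambda*100)/100 = 66.36.

66.36


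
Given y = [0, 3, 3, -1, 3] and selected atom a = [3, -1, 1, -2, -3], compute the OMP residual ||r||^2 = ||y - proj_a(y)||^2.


a^T a = 24.
a^T y = -7.
coeff = -7/24 = -7/24.
||r||^2 = 623/24.

623/24


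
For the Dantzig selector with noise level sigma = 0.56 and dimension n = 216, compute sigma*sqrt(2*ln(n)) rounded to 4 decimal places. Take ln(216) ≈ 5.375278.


ln(216) ≈ 5.375278.
2*ln(n) ≈ 10.750556.
sqrt(2*ln(n)) ≈ sqrt(10.750556) ≈ 3.278804.
threshold ≈ 0.56*3.278804 = 1.83613024 ≈ 1.8361.

1.8361


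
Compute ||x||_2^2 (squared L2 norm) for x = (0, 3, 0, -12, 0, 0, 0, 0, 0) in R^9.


Non-zero entries: [(1, 3), (3, -12)]
Squares: [9, 144]
||x||_2^2 = sum = 153.

153


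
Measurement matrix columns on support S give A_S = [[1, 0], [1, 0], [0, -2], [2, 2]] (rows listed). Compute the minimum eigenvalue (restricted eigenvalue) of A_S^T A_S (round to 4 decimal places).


A_S^T A_S = [[6, 4], [4, 8]].
trace = 14.
det = 32.
disc = trace^2 - 4*det = 196 - 4*32 = 68.
sqrt(68) ≈ 8.246211.
lam_min = (14 - sqrt(68))/2 ≈ (14 - 8.246211)/2 = 2.8768945 ≈ 2.8769.

2.8769


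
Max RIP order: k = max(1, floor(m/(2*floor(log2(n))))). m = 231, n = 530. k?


floor(log2(530)) = 9.
2*9 = 18.
m/(2*floor(log2(n))) = 231/18 ≈ 12.8333.
floor = 12.
k = max(1, 12) = 12.

12


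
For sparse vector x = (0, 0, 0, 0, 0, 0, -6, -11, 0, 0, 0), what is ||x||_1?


Non-zero entries: [(6, -6), (7, -11)]
Absolute values: [6, 11]
||x||_1 = sum = 17.

17


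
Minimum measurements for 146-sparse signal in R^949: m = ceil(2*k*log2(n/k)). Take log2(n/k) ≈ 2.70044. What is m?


log2(n/k) = log2(949/146) ≈ 2.70044.
2*k*log2(n/k) ≈ 2*146*2.70044 = 788.52848.
m = ceil(788.52848) = 789.

789


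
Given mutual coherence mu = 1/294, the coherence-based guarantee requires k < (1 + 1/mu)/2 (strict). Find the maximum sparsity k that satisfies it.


1/mu = 294.
1 + 1/mu = 295.
(1 + 1/mu)/2 = 147.5 is not an integer, so k_max = floor(147.5) = 147.

147


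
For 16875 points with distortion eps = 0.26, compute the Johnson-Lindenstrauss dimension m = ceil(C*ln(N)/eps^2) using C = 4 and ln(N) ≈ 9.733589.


ln(16875) ≈ 9.733589.
eps^2 = 0.26^2 = 0.0676.
C*ln(N)/eps^2 ≈ 4*9.733589/0.0676 ≈ 575.952.
m = ceil(575.952) = 576.

576


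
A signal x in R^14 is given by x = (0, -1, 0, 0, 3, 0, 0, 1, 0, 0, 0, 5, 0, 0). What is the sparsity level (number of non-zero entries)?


Non-zero positions: [1, 4, 7, 11].
Sparsity = 4.

4


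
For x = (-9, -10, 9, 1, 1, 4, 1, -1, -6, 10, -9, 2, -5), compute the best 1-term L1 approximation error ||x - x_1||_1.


Sorted |x_i| descending: [10, 10, 9, 9, 9, 6, 5, 4, 2, 1, 1, 1, 1]
Keep top 1: [10]
Tail entries: [10, 9, 9, 9, 6, 5, 4, 2, 1, 1, 1, 1]
L1 error = sum of tail = 58.

58


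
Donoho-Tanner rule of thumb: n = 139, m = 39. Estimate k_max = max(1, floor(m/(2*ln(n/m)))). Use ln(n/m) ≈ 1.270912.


n/m = 139/39.
ln(n/m) ≈ 1.270912.
2*ln(n/m) ≈ 2.541824.
m/(2*ln(n/m)) ≈ 39/2.541824 ≈ 15.3433.
floor = 15.
k_max = max(1, 15) = 15.

15


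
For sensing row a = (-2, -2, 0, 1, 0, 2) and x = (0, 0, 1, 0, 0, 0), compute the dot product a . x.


Non-zero terms: ['0*1']
Products: [0]
y = sum = 0.

0


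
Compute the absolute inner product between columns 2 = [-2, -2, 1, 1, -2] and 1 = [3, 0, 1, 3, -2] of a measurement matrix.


Inner product: -2*3 + -2*0 + 1*1 + 1*3 + -2*-2
Products: [-6, 0, 1, 3, 4]
Sum = 2.
|dot| = 2.

2


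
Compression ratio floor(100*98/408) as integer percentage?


100*m/n = 100*98/408 ≈ 24.0196.
floor = 24.

24


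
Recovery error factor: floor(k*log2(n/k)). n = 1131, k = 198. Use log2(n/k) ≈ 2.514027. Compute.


log2(n/k) = log2(1131/198) ≈ 2.514027.
k*log2(n/k) ≈ 198*2.514027 = 497.777346.
floor(497.777346) = 497.

497


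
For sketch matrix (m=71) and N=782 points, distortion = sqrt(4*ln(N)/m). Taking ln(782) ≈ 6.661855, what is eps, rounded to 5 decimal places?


ln(782) ≈ 6.661855.
4*ln(N)/m ≈ 4*6.661855/71 ≈ 0.37531577.
eps = sqrt(0.37531577) ≈ 0.6126302 ≈ 0.61263.

0.61263


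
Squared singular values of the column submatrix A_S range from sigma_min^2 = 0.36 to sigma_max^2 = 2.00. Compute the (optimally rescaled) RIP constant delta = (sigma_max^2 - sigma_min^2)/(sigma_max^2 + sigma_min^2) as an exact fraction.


lambda_max - lambda_min = 2.00 - 0.36 = 1.64.
lambda_max + lambda_min = 2.00 + 0.36 = 2.36.
delta = 1.64/2.36 = 164/236 = 41/59.

41/59


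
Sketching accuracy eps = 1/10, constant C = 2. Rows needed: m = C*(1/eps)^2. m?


1/eps = 10.
(1/eps)^2 = 100.
m = 2*100 = 200.

200


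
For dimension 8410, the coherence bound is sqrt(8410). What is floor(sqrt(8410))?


91^2 = 8281 <= 8410 < 8464 = 92^2, so 91 <= sqrt(8410) < 92.
floor(sqrt(8410)) = 91.

91


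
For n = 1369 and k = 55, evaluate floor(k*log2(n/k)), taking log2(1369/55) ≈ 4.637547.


log2(n/k) = log2(1369/55) ≈ 4.637547.
k*log2(n/k) ≈ 55*4.637547 = 255.065085.
floor(255.065085) = 255.

255


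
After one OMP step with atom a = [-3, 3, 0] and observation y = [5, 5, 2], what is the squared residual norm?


a^T a = 18.
a^T y = 0.
coeff = 0/18 = 0.
||r||^2 = 54.

54


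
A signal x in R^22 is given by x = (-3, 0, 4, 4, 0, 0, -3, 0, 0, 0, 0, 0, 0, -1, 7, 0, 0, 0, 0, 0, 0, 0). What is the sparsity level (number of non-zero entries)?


Non-zero positions: [0, 2, 3, 6, 13, 14].
Sparsity = 6.

6


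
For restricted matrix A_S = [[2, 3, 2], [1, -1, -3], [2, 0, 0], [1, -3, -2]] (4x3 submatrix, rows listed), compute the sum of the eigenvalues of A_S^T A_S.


Sum of eigenvalues of A_S^T A_S = trace(A_S^T A_S) = sum of squared column norms of A_S.
A_S^T A_S diagonal: [10, 19, 17].
trace = 10 + 19 + 17 = 46.

46


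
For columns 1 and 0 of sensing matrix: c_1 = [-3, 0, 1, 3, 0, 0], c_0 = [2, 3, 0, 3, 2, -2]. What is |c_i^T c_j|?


Inner product: -3*2 + 0*3 + 1*0 + 3*3 + 0*2 + 0*-2
Products: [-6, 0, 0, 9, 0, 0]
Sum = 3.
|dot| = 3.

3


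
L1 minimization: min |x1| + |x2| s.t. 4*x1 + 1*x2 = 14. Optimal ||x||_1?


Axis intercepts:
  x1 = 7/2, x2 = 0: L1 = 7/2
  x1 = 0, x2 = 14: L1 = 14
x* = (7/2, 0)
||x*||_1 = 7/2.

7/2


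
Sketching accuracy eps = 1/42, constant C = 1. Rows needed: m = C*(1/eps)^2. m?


1/eps = 42.
(1/eps)^2 = 1764.
m = 1*1764 = 1764.

1764


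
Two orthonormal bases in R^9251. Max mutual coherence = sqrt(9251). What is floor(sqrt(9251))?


96^2 = 9216 <= 9251 < 9409 = 97^2, so 96 <= sqrt(9251) < 97.
floor(sqrt(9251)) = 96.

96


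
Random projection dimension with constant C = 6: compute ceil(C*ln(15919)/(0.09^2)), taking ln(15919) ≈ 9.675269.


ln(15919) ≈ 9.675269.
eps^2 = 0.09^2 = 0.0081.
C*ln(N)/eps^2 ≈ 6*9.675269/0.0081 ≈ 7166.8659.
m = ceil(7166.8659) = 7167.

7167


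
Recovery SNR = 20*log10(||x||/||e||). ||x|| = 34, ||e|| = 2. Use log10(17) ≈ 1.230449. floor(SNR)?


||x||/||e|| = 34/2 = 17.
log10(17) ≈ 1.230449.
20*log10(||x||/||e||) ≈ 20*1.230449 = 24.60898.
floor(24.60898) = 24.

24


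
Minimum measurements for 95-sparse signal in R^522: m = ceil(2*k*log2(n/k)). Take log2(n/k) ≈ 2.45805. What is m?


log2(n/k) = log2(522/95) ≈ 2.45805.
2*k*log2(n/k) ≈ 2*95*2.45805 = 467.0295.
m = ceil(467.0295) = 468.

468


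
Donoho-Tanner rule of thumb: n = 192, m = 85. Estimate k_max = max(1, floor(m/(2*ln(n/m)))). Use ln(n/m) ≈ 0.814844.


n/m = 192/85.
ln(n/m) ≈ 0.814844.
2*ln(n/m) ≈ 1.629688.
m/(2*ln(n/m)) ≈ 85/1.629688 ≈ 52.1572.
floor = 52.
k_max = max(1, 52) = 52.

52


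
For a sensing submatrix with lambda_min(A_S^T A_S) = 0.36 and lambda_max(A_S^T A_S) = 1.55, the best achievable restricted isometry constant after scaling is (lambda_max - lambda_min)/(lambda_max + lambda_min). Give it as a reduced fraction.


lambda_max - lambda_min = 1.55 - 0.36 = 1.19.
lambda_max + lambda_min = 1.55 + 0.36 = 1.91.
delta = 1.19/1.91 = 119/191.

119/191


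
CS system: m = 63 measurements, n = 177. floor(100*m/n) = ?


100*m/n = 100*63/177 ≈ 35.5932.
floor = 35.

35


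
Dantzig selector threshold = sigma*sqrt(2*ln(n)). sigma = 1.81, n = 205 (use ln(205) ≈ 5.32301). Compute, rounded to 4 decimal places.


ln(205) ≈ 5.32301.
2*ln(n) ≈ 10.64602.
sqrt(2*ln(n)) ≈ sqrt(10.64602) ≈ 3.262824.
threshold ≈ 1.81*3.262824 = 5.90571144 ≈ 5.9057.

5.9057


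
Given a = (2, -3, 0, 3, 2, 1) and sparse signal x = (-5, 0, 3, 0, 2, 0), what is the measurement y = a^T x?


Non-zero terms: ['2*-5', '0*3', '2*2']
Products: [-10, 0, 4]
y = sum = -6.

-6


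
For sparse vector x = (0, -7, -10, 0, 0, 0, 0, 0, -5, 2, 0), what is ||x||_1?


Non-zero entries: [(1, -7), (2, -10), (8, -5), (9, 2)]
Absolute values: [7, 10, 5, 2]
||x||_1 = sum = 24.

24


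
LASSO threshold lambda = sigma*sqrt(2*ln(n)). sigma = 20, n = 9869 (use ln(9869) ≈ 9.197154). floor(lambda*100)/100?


ln(9869) ≈ 9.197154.
2*ln(n) ≈ 18.394308.
sqrt(2*ln(n)) ≈ sqrt(18.394308) ≈ 4.288859.
lambda ≈ 20*4.288859 = 85.77718.
floor(lambda*100)/100 = 85.77.

85.77


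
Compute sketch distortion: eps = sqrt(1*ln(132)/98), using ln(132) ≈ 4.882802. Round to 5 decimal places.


ln(132) ≈ 4.882802.
1*ln(N)/m ≈ 1*4.882802/98 ≈ 0.04982451.
eps = sqrt(0.04982451) ≈ 0.223214 ≈ 0.22321.

0.22321


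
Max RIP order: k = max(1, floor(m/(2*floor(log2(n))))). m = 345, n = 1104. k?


floor(log2(1104)) = 10.
2*10 = 20.
m/(2*floor(log2(n))) = 345/20 ≈ 17.25.
floor = 17.
k = max(1, 17) = 17.

17


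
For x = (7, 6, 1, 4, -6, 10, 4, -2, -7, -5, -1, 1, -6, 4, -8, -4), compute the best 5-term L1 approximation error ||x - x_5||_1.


Sorted |x_i| descending: [10, 8, 7, 7, 6, 6, 6, 5, 4, 4, 4, 4, 2, 1, 1, 1]
Keep top 5: [10, 8, 7, 7, 6]
Tail entries: [6, 6, 5, 4, 4, 4, 4, 2, 1, 1, 1]
L1 error = sum of tail = 38.

38


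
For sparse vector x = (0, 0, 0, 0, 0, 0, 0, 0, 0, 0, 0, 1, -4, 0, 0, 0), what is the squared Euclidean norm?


Non-zero entries: [(11, 1), (12, -4)]
Squares: [1, 16]
||x||_2^2 = sum = 17.

17


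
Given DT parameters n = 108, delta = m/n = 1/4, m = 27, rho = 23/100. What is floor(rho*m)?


m = 1/4*108 = 27.
rho = 23/100.
rho*m = 23/100*27 = 6.21.
k = floor(6.21) = 6.

6


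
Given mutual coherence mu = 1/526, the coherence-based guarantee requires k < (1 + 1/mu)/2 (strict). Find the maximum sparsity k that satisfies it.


1/mu = 526.
1 + 1/mu = 527.
(1 + 1/mu)/2 = 263.5 is not an integer, so k_max = floor(263.5) = 263.

263


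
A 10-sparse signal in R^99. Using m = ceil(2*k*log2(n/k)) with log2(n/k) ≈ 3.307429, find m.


log2(n/k) = log2(99/10) ≈ 3.307429.
2*k*log2(n/k) ≈ 2*10*3.307429 = 66.14858.
m = ceil(66.14858) = 67.

67


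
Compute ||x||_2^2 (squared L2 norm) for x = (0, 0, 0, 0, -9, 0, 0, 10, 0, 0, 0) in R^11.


Non-zero entries: [(4, -9), (7, 10)]
Squares: [81, 100]
||x||_2^2 = sum = 181.

181


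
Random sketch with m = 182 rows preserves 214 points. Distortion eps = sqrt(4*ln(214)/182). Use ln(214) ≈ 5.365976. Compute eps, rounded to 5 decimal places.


ln(214) ≈ 5.365976.
4*ln(N)/m ≈ 4*5.365976/182 ≈ 0.11793354.
eps = sqrt(0.11793354) ≈ 0.3434145 ≈ 0.34341.

0.34341


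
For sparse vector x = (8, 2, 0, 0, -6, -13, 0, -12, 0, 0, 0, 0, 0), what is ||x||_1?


Non-zero entries: [(0, 8), (1, 2), (4, -6), (5, -13), (7, -12)]
Absolute values: [8, 2, 6, 13, 12]
||x||_1 = sum = 41.

41


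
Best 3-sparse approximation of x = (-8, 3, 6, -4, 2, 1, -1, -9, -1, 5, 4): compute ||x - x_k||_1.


Sorted |x_i| descending: [9, 8, 6, 5, 4, 4, 3, 2, 1, 1, 1]
Keep top 3: [9, 8, 6]
Tail entries: [5, 4, 4, 3, 2, 1, 1, 1]
L1 error = sum of tail = 21.

21


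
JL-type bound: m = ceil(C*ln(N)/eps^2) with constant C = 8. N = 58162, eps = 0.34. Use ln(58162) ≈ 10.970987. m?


ln(58162) ≈ 10.970987.
eps^2 = 0.34^2 = 0.1156.
C*ln(N)/eps^2 ≈ 8*10.970987/0.1156 ≈ 759.2379.
m = ceil(759.2379) = 760.

760


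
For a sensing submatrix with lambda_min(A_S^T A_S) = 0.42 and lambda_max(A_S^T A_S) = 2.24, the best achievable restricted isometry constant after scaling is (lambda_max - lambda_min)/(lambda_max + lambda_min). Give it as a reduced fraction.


lambda_max - lambda_min = 2.24 - 0.42 = 1.82.
lambda_max + lambda_min = 2.24 + 0.42 = 2.66.
delta = 1.82/2.66 = 182/266 = 13/19.

13/19


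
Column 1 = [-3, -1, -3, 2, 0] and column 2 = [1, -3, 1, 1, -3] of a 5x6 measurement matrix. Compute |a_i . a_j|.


Inner product: -3*1 + -1*-3 + -3*1 + 2*1 + 0*-3
Products: [-3, 3, -3, 2, 0]
Sum = -1.
|dot| = 1.

1


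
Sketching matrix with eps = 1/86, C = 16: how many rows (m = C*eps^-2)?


1/eps = 86.
(1/eps)^2 = 7396.
m = 16*7396 = 118336.

118336


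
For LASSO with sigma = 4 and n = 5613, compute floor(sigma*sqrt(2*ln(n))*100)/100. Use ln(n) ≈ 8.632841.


ln(5613) ≈ 8.632841.
2*ln(n) ≈ 17.265682.
sqrt(2*ln(n)) ≈ sqrt(17.265682) ≈ 4.155199.
lambda ≈ 4*4.155199 = 16.620796.
floor(lambda*100)/100 = 16.62.

16.62


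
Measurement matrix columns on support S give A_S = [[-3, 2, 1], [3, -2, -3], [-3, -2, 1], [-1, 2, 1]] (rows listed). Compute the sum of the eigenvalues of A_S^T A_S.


Sum of eigenvalues of A_S^T A_S = trace(A_S^T A_S) = sum of squared column norms of A_S.
A_S^T A_S diagonal: [28, 16, 12].
trace = 28 + 16 + 12 = 56.

56


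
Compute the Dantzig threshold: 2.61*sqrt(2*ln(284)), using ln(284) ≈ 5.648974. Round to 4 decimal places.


ln(284) ≈ 5.648974.
2*ln(n) ≈ 11.297948.
sqrt(2*ln(n)) ≈ sqrt(11.297948) ≈ 3.361242.
threshold ≈ 2.61*3.361242 = 8.77284162 ≈ 8.7728.

8.7728


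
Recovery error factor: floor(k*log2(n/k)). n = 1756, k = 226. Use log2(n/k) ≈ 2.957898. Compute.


log2(n/k) = log2(1756/226) ≈ 2.957898.
k*log2(n/k) ≈ 226*2.957898 = 668.484948.
floor(668.484948) = 668.

668


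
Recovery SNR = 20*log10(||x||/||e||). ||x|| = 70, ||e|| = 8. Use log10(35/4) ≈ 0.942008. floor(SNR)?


||x||/||e|| = 70/8 = 35/4.
log10(35/4) ≈ 0.942008.
20*log10(||x||/||e||) ≈ 20*0.942008 = 18.84016.
floor(18.84016) = 18.

18


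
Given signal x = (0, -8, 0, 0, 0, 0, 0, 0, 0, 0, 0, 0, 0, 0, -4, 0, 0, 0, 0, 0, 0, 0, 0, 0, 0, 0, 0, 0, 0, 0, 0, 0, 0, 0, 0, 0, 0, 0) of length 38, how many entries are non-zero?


Non-zero positions: [1, 14].
Sparsity = 2.

2


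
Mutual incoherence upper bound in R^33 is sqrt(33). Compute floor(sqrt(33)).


5^2 = 25 <= 33 < 36 = 6^2, so 5 <= sqrt(33) < 6.
floor(sqrt(33)) = 5.

5


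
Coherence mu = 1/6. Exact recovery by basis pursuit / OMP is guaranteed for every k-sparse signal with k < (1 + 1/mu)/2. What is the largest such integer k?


1/mu = 6.
1 + 1/mu = 7.
(1 + 1/mu)/2 = 3.5 is not an integer, so k_max = floor(3.5) = 3.

3


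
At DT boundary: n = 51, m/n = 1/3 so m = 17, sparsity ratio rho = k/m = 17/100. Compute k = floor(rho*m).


m = 1/3*51 = 17.
rho = 17/100.
rho*m = 17/100*17 = 2.89.
k = floor(2.89) = 2.

2


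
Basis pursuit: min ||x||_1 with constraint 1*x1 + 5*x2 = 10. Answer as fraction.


Axis intercepts:
  x1 = 10, x2 = 0: L1 = 10
  x1 = 0, x2 = 2: L1 = 2
x* = (0, 2)
||x*||_1 = 2.

2


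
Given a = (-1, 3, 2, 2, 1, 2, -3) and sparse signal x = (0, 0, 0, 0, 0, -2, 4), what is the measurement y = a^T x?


Non-zero terms: ['2*-2', '-3*4']
Products: [-4, -12]
y = sum = -16.

-16


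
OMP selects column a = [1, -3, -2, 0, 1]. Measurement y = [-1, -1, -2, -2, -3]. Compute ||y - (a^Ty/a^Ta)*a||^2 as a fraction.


a^T a = 15.
a^T y = 3.
coeff = 3/15 = 1/5.
||r||^2 = 92/5.

92/5


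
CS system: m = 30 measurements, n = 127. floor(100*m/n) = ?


100*m/n = 100*30/127 ≈ 23.622.
floor = 23.

23


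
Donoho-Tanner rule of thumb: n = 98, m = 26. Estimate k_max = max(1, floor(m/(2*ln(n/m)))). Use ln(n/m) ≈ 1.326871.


n/m = 98/26 = 49/13.
ln(n/m) ≈ 1.326871.
2*ln(n/m) ≈ 2.653742.
m/(2*ln(n/m)) ≈ 26/2.653742 ≈ 9.7975.
floor = 9.
k_max = max(1, 9) = 9.

9
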